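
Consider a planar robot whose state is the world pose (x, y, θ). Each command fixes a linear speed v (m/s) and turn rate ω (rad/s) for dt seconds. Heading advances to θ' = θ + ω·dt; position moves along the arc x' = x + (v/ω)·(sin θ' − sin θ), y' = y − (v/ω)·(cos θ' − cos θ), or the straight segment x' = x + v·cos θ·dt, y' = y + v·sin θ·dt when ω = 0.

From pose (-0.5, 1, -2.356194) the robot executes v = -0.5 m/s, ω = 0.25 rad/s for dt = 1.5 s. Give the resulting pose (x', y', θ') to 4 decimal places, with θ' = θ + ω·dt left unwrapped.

θ' = -2.3562 + 0.25·1.5 = -1.9812
R = v/ω = -0.5/0.25 = -2.0000
x' = -0.5 + -2.0000·(sin -1.9812 − sin -2.3562) = -0.0803
y' = 1 − -2.0000·(cos -1.9812 − cos -2.3562) = 1.6163

(-0.0803, 1.6163, -1.9812)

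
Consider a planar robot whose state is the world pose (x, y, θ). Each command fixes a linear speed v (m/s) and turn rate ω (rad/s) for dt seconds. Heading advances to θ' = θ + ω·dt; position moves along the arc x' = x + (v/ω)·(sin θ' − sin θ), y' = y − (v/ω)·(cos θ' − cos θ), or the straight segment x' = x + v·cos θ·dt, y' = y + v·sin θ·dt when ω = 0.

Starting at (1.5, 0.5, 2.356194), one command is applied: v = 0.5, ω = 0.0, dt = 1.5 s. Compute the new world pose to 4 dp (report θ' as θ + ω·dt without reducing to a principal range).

θ' = 2.3562 + 0.0·1.5 = 2.3562
ω = 0 → straight: x' = 1.5 + 0.5·cos(2.3562)·1.5 = 0.9697
y' = 0.5 + 0.5·sin(2.3562)·1.5 = 1.0303

(0.9697, 1.0303, 2.3562)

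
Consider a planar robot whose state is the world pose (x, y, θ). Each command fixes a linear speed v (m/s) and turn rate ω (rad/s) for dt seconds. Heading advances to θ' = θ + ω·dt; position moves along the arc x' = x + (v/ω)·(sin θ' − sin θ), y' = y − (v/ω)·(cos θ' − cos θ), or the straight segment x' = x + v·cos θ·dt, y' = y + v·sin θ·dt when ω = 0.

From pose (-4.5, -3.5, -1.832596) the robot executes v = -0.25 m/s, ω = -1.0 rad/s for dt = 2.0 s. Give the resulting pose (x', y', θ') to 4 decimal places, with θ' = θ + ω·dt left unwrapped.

(-4.0992, -3.3721, -3.8326)

θ' = -1.8326 + -1.0·2.0 = -3.8326
R = v/ω = -0.25/-1.0 = 0.2500
x' = -4.5 + 0.2500·(sin -3.8326 − sin -1.8326) = -4.0992
y' = -3.5 − 0.2500·(cos -3.8326 − cos -1.8326) = -3.3721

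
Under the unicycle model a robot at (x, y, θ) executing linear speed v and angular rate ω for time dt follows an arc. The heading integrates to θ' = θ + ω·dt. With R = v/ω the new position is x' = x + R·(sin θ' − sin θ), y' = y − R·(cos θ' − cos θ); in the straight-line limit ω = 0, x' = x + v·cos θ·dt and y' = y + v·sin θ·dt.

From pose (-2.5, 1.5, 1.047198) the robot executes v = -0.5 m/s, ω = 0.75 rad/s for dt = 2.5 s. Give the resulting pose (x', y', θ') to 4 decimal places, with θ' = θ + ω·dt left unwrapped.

(-2.0677, 0.5160, 2.9222)

θ' = 1.0472 + 0.75·2.5 = 2.9222
R = v/ω = -0.5/0.75 = -0.6667
x' = -2.5 + -0.6667·(sin 2.9222 − sin 1.0472) = -2.0677
y' = 1.5 − -0.6667·(cos 2.9222 − cos 1.0472) = 0.5160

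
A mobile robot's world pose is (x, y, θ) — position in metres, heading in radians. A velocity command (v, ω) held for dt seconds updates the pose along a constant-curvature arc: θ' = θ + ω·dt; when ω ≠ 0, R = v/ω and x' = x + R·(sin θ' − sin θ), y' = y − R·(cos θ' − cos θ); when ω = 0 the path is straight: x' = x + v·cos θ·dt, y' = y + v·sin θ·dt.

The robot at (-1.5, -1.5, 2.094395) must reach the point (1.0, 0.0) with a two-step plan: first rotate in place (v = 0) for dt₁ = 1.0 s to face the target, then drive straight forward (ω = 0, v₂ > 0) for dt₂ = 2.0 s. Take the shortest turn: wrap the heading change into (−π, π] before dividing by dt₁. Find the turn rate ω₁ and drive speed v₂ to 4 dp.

heading to target = atan2(0−-1.5, 1−-1.5) = 0.5404
Δθ = wrap(0.5404 − 2.0944) = -1.5540; ω₁ = Δθ/dt₁ = -1.5540
distance = √((1−-1.5)² + (0−-1.5)²) = 2.9155; v₂ = distance/dt₂ = 1.4577

ω₁ = -1.5540, v₂ = 1.4577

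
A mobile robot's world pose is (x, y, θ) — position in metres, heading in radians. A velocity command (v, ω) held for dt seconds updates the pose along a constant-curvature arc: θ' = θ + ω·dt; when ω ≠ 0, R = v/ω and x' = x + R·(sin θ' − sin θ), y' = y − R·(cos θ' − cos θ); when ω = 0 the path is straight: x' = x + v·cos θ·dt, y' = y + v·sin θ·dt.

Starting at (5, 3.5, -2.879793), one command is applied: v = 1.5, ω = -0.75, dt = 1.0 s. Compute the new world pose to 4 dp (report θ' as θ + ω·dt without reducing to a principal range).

θ' = -2.8798 + -0.75·1.0 = -3.6298
R = v/ω = 1.5/-0.75 = -2.0000
x' = 5 + -2.0000·(sin -3.6298 − sin -2.8798) = 3.5443
y' = 3.5 − -2.0000·(cos -3.6298 − cos -2.8798) = 3.6655

(3.5443, 3.6655, -3.6298)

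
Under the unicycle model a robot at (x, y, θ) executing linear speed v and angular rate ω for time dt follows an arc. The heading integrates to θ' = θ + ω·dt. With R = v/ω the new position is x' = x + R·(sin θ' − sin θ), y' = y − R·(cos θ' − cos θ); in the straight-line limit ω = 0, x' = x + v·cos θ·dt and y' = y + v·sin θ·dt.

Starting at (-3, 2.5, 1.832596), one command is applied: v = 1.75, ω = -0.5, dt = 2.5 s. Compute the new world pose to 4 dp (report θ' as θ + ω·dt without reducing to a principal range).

(-1.5449, 6.3285, 0.5826)

θ' = 1.8326 + -0.5·2.5 = 0.5826
R = v/ω = 1.75/-0.5 = -3.5000
x' = -3 + -3.5000·(sin 0.5826 − sin 1.8326) = -1.5449
y' = 2.5 − -3.5000·(cos 0.5826 − cos 1.8326) = 6.3285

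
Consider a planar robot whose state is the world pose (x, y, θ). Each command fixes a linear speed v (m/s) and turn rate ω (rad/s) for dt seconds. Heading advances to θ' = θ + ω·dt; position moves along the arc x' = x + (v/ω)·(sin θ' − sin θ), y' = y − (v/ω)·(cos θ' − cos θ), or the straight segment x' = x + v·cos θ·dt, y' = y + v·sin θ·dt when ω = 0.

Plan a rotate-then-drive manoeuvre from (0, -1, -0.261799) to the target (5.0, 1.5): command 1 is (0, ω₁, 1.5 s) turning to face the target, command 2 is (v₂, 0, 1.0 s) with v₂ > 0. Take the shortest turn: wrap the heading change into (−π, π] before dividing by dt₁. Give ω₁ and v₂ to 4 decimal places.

ω₁ = 0.4836, v₂ = 5.5902

heading to target = atan2(1.5−-1, 5−0) = 0.4636
Δθ = wrap(0.4636 − -0.2618) = 0.7254; ω₁ = Δθ/dt₁ = 0.4836
distance = √((5−0)² + (1.5−-1)²) = 5.5902; v₂ = distance/dt₂ = 5.5902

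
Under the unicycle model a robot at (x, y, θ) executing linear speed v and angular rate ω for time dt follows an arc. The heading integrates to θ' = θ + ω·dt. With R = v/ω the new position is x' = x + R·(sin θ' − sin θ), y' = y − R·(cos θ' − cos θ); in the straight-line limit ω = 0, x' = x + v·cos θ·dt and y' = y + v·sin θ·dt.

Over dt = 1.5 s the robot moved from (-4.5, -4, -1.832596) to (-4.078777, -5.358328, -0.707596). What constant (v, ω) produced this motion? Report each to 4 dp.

Δθ = -0.707596 − -1.832596 = 1.125000
ω = Δθ/dt = 1.125000/1.5 = 0.7500
R = −Δy/(cos θ' − cos θ) = 1.3333
v = R·ω = 1.3333·0.7500 = 1.0000

v = 1.0000, ω = 0.7500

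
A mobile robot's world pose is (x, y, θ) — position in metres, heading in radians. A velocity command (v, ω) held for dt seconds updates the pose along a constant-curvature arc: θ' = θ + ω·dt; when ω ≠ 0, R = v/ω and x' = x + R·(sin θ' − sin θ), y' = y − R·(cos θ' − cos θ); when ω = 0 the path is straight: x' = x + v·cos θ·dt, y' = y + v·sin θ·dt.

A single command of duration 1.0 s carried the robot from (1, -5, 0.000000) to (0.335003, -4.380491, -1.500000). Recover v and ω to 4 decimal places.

v = -1.0000, ω = -1.5000

Δθ = -1.500000 − 0.000000 = -1.500000
ω = Δθ/dt = -1.500000/1.0 = -1.5000
R = Δx/(sin θ' − sin θ) = 0.6667
v = R·ω = 0.6667·-1.5000 = -1.0000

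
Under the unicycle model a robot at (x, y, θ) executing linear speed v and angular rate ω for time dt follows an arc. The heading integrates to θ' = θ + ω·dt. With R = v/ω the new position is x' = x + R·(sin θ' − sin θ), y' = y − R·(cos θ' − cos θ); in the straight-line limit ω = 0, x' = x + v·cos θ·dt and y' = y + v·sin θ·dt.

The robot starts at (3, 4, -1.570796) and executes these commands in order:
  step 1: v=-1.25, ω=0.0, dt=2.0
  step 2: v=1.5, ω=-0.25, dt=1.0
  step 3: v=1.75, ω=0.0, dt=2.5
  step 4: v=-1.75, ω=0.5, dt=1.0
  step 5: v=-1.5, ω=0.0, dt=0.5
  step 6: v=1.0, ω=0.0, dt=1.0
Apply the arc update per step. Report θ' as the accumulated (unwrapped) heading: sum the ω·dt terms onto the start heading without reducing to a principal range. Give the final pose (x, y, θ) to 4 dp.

(1.7929, 2.2662, -1.3208)

step 1: θ'=-1.5708 (straight) → pose (3.0000, 6.5000, -1.5708)
step 2: θ'=-1.8208 (R=-6.0000) → pose (2.8135, 5.0156, -1.8208)
step 3: θ'=-1.8208 (straight) → pose (1.7311, 0.7766, -1.8208)
step 4: θ'=-1.3208 (R=-3.5000) → pose (1.7311, 2.5084, -1.3208)
step 5: θ'=-1.3208 (straight) → pose (1.5455, 3.2351, -1.3208)
step 6: θ'=-1.3208 (straight) → pose (1.7929, 2.2662, -1.3208)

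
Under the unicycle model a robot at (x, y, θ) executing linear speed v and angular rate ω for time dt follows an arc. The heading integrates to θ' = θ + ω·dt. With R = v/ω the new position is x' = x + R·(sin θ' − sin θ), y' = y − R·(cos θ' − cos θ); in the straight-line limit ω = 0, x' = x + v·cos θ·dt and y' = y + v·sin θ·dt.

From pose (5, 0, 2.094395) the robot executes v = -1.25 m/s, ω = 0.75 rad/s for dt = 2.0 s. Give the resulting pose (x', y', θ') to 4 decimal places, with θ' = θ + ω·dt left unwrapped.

θ' = 2.0944 + 0.75·2.0 = 3.5944
R = v/ω = -1.25/0.75 = -1.6667
x' = 5 + -1.6667·(sin 3.5944 − sin 2.0944) = 7.1725
y' = 0 − -1.6667·(cos 3.5944 − cos 2.0944) = -0.6654

(7.1725, -0.6654, 3.5944)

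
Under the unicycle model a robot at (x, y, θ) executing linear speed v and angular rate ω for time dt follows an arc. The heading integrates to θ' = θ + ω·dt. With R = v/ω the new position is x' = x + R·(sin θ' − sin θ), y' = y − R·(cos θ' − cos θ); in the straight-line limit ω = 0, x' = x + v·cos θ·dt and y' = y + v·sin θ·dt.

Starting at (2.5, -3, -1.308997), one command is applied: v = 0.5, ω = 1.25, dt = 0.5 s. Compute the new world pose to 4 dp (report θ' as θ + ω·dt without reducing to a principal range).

θ' = -1.3090 + 1.25·0.5 = -0.6840
R = v/ω = 0.5/1.25 = 0.4000
x' = 2.5 + 0.4000·(sin -0.6840 − sin -1.3090) = 2.6336
y' = -3 − 0.4000·(cos -0.6840 − cos -1.3090) = -3.2065

(2.6336, -3.2065, -0.6840)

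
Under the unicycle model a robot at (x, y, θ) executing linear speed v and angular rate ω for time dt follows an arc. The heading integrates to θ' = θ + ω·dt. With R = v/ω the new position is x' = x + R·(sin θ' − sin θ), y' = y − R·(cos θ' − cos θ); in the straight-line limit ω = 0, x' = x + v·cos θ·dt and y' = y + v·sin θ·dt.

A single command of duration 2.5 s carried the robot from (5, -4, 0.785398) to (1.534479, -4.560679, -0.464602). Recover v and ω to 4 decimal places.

v = -1.5000, ω = -0.5000

Δθ = -0.464602 − 0.785398 = -1.250000
ω = Δθ/dt = -1.250000/2.5 = -0.5000
R = Δx/(sin θ' − sin θ) = 3.0000
v = R·ω = 3.0000·-0.5000 = -1.5000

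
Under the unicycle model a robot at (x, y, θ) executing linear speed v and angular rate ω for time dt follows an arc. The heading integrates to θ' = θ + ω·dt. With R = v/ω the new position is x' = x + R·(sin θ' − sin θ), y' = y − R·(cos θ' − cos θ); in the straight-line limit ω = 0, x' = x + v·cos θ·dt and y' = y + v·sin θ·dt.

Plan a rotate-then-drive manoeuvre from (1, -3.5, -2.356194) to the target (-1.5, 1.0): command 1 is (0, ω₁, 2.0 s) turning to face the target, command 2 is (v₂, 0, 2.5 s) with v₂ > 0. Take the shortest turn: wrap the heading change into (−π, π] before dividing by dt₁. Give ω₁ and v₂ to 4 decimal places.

heading to target = atan2(1−-3.5, -1.5−1) = 2.0779
Δθ = wrap(2.0779 − -2.3562) = -1.8491; ω₁ = Δθ/dt₁ = -0.9245
distance = √((-1.5−1)² + (1−-3.5)²) = 5.1478; v₂ = distance/dt₂ = 2.0591

ω₁ = -0.9245, v₂ = 2.0591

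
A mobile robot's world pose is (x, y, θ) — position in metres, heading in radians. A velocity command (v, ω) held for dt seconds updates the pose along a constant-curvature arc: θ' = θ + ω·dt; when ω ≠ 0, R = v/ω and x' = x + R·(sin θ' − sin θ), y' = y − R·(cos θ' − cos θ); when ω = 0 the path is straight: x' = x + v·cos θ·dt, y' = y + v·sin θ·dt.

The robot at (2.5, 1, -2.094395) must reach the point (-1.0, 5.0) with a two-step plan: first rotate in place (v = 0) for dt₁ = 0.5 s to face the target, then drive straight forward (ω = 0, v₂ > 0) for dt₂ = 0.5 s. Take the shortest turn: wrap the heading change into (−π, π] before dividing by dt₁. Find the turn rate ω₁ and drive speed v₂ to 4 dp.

heading to target = atan2(5−1, -1−2.5) = 2.2896
Δθ = wrap(2.2896 − -2.0944) = -1.8992; ω₁ = Δθ/dt₁ = -3.7983
distance = √((-1−2.5)² + (5−1)²) = 5.3151; v₂ = distance/dt₂ = 10.6301

ω₁ = -3.7983, v₂ = 10.6301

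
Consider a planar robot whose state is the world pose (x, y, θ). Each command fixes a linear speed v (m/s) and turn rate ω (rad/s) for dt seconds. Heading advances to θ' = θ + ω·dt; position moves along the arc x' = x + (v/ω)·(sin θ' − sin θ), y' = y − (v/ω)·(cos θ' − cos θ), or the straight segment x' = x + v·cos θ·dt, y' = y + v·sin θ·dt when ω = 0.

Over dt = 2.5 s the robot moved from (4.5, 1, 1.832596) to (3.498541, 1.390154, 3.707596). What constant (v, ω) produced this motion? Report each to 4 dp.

Δθ = 3.707596 − 1.832596 = 1.875000
ω = Δθ/dt = 1.875000/2.5 = 0.7500
R = Δx/(sin θ' − sin θ) = 0.6667
v = R·ω = 0.6667·0.7500 = 0.5000

v = 0.5000, ω = 0.7500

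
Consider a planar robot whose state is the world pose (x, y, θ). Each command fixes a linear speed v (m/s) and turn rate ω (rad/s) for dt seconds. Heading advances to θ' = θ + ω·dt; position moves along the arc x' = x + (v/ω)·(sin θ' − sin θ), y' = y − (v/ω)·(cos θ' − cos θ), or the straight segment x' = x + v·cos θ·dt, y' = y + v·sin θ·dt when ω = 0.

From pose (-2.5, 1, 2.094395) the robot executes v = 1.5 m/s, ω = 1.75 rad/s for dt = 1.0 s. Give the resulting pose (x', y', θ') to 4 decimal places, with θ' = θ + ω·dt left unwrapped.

(-3.7963, 1.2255, 3.8444)

θ' = 2.0944 + 1.75·1.0 = 3.8444
R = v/ω = 1.5/1.75 = 0.8571
x' = -2.5 + 0.8571·(sin 3.8444 − sin 2.0944) = -3.7963
y' = 1 − 0.8571·(cos 3.8444 − cos 2.0944) = 1.2255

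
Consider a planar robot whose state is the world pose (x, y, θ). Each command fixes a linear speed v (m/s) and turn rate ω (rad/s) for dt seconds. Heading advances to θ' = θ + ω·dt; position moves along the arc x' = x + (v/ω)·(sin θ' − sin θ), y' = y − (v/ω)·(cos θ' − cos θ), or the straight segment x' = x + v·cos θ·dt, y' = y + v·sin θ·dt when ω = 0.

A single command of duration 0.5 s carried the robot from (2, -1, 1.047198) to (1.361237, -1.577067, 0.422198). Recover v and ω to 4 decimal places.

Δθ = 0.422198 − 1.047198 = -0.625000
ω = Δθ/dt = -0.625000/0.5 = -1.2500
R = Δx/(sin θ' − sin θ) = 1.4000
v = R·ω = 1.4000·-1.2500 = -1.7500

v = -1.7500, ω = -1.2500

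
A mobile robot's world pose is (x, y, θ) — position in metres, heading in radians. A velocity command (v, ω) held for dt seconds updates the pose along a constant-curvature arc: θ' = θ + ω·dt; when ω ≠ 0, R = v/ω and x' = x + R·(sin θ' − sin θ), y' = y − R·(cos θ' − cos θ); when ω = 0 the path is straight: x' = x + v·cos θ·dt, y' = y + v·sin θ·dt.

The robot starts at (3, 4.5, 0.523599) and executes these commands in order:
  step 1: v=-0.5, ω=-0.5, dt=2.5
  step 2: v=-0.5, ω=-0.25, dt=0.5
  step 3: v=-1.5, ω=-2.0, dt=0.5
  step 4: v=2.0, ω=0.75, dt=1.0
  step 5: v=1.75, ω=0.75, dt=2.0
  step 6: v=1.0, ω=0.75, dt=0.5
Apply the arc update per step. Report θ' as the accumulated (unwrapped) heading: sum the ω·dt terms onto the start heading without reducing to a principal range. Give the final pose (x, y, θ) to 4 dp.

(5.0881, 2.7329, 0.7736)

step 1: θ'=-0.7264 (R=1.0000) → pose (1.8358, 4.6185, -0.7264)
step 2: θ'=-0.8514 (R=2.0000) → pose (1.6598, 4.7957, -0.8514)
step 3: θ'=-1.8514 (R=0.7500) → pose (1.5033, 5.4976, -1.8514)
step 4: θ'=-1.1014 (R=2.6667) → pose (1.6874, 3.5529, -1.1014)
step 5: θ'=0.3986 (R=2.3333) → pose (4.6740, 2.4579, 0.3986)
step 6: θ'=0.7736 (R=1.3333) → pose (5.0881, 2.7329, 0.7736)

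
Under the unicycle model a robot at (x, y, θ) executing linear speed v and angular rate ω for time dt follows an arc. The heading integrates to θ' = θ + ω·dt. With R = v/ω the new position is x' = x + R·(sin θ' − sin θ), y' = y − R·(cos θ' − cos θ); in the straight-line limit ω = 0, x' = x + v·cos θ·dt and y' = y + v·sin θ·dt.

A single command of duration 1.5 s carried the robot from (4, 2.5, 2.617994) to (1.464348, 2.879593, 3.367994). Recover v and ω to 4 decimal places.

Δθ = 3.367994 − 2.617994 = 0.750000
ω = Δθ/dt = 0.750000/1.5 = 0.5000
R = Δx/(sin θ' − sin θ) = 3.5000
v = R·ω = 3.5000·0.5000 = 1.7500

v = 1.7500, ω = 0.5000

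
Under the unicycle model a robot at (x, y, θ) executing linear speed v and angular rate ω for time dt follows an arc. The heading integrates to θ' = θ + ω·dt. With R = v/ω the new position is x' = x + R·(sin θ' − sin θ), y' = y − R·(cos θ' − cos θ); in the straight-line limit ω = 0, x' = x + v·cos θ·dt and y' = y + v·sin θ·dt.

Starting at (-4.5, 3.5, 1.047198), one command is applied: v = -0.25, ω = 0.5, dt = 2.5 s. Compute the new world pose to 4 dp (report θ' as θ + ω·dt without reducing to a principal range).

(-4.4408, 2.9179, 2.2972)

θ' = 1.0472 + 0.5·2.5 = 2.2972
R = v/ω = -0.25/0.5 = -0.5000
x' = -4.5 + -0.5000·(sin 2.2972 − sin 1.0472) = -4.4408
y' = 3.5 − -0.5000·(cos 2.2972 − cos 1.0472) = 2.9179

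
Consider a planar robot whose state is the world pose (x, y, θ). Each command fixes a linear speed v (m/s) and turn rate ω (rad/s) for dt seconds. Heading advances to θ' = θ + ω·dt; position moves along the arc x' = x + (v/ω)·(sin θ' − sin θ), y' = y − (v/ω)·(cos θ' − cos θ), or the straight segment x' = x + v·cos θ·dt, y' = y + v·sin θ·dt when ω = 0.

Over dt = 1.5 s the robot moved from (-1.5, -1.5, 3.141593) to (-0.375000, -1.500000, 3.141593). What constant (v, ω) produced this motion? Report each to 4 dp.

Δθ = 3.141593 − 3.141593 = 0.000000
ω = Δθ/dt = 0.000000/1.5 = 0.0000
ω = 0 → v = (Δx·cos θ + Δy·sin θ)/dt = -0.7500

v = -0.7500, ω = 0.0000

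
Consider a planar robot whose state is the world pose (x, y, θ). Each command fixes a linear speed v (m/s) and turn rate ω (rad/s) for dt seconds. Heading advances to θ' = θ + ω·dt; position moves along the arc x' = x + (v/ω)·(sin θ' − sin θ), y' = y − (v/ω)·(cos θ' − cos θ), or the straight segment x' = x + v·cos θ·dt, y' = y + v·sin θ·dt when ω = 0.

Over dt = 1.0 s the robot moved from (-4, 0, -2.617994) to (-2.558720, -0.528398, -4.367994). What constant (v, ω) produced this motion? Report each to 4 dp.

v = -1.7500, ω = -1.7500

Δθ = -4.367994 − -2.617994 = -1.750000
ω = Δθ/dt = -1.750000/1.0 = -1.7500
R = Δx/(sin θ' − sin θ) = 1.0000
v = R·ω = 1.0000·-1.7500 = -1.7500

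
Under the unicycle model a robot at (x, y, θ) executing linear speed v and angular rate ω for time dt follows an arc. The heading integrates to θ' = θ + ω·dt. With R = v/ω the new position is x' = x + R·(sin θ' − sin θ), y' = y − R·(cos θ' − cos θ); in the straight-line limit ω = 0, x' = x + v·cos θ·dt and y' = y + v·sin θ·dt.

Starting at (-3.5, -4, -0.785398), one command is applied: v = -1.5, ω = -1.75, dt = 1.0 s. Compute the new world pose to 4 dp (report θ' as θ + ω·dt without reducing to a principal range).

θ' = -0.7854 + -1.75·1.0 = -2.5354
R = v/ω = -1.5/-1.75 = 0.8571
x' = -3.5 + 0.8571·(sin -2.5354 − sin -0.7854) = -3.3823
y' = -4 − 0.8571·(cos -2.5354 − cos -0.7854) = -2.6895

(-3.3823, -2.6895, -2.5354)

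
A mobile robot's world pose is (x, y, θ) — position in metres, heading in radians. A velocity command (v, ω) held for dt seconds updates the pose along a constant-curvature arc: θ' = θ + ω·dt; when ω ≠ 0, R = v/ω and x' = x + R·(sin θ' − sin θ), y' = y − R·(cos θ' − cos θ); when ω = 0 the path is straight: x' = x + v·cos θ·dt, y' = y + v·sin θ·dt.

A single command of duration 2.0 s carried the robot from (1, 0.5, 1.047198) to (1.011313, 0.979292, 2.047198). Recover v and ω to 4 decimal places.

v = 0.2500, ω = 0.5000

Δθ = 2.047198 − 1.047198 = 1.000000
ω = Δθ/dt = 1.000000/2.0 = 0.5000
R = −Δy/(cos θ' − cos θ) = 0.5000
v = R·ω = 0.5000·0.5000 = 0.2500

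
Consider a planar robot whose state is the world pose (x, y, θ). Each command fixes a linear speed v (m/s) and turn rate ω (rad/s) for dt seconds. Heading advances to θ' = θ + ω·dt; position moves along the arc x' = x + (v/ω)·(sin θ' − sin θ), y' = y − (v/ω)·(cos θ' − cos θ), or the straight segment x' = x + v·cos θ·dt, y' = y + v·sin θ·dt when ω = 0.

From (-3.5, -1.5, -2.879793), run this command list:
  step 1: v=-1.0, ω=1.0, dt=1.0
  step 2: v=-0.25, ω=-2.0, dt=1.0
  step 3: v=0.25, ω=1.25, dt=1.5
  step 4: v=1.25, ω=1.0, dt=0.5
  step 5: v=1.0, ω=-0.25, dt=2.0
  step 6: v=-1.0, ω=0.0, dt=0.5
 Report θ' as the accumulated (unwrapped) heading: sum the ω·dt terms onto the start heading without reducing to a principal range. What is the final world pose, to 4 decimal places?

(-3.1841, -2.9478, -2.0048)

step 1: θ'=-1.8798 (R=-1.0000) → pose (-2.8062, -0.8382, -1.8798)
step 2: θ'=-3.8798 (R=0.1250) → pose (-2.6030, -0.7837, -3.8798)
step 3: θ'=-2.0048 (R=0.2000) → pose (-2.9190, -0.8476, -2.0048)
step 4: θ'=-1.5048 (R=1.2500) → pose (-3.0322, -1.4556, -1.5048)
step 5: θ'=-2.0048 (R=-4.0000) → pose (-3.3943, -3.4015, -2.0048)
step 6: θ'=-2.0048 (straight) → pose (-3.1841, -2.9478, -2.0048)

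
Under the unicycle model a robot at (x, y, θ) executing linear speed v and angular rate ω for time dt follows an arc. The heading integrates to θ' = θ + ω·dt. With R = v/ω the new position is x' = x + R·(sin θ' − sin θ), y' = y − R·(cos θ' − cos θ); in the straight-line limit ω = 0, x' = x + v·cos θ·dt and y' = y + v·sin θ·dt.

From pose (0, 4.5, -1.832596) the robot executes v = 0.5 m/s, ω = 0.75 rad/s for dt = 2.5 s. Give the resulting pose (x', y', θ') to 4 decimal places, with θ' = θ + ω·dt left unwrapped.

θ' = -1.8326 + 0.75·2.5 = 0.0424
R = v/ω = 0.5/0.75 = 0.6667
x' = 0 + 0.6667·(sin 0.0424 − sin -1.8326) = 0.6722
y' = 4.5 − 0.6667·(cos 0.0424 − cos -1.8326) = 3.6614

(0.6722, 3.6614, 0.0424)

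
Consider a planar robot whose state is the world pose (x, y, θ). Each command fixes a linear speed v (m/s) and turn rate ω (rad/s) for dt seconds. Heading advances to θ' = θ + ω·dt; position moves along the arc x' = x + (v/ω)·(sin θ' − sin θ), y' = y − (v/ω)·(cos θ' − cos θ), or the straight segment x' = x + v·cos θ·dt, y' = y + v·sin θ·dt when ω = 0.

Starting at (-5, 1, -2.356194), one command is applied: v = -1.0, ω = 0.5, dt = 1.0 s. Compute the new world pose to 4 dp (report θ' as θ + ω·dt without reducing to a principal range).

θ' = -2.3562 + 0.5·1.0 = -1.8562
R = v/ω = -1.0/0.5 = -2.0000
x' = -5 + -2.0000·(sin -1.8562 − sin -2.3562) = -4.4951
y' = 1 − -2.0000·(cos -1.8562 − cos -2.3562) = 1.8511

(-4.4951, 1.8511, -1.8562)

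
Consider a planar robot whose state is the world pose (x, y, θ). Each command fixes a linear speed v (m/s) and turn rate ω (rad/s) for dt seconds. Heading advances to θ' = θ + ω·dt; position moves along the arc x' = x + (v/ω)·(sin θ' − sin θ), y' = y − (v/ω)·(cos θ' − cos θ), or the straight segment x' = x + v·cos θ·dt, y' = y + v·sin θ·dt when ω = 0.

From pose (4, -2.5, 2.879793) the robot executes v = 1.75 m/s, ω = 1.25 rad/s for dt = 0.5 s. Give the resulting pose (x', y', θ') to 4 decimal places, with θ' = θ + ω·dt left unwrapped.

θ' = 2.8798 + 1.25·0.5 = 3.5048
R = v/ω = 1.75/1.25 = 1.4000
x' = 4 + 1.4000·(sin 3.5048 − sin 2.8798) = 3.1403
y' = -2.5 − 1.4000·(cos 3.5048 − cos 2.8798) = -2.5436

(3.1403, -2.5436, 3.5048)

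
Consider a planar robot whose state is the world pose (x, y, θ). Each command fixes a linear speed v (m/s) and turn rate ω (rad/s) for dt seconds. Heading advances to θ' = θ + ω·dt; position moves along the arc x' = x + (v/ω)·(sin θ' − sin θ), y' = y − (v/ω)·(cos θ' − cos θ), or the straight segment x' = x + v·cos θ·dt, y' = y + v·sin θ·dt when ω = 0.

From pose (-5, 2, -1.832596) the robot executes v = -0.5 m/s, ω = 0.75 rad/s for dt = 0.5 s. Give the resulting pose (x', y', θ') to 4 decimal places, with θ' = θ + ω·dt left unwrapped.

(-4.9816, 2.2479, -1.4576)

θ' = -1.8326 + 0.75·0.5 = -1.4576
R = v/ω = -0.5/0.75 = -0.6667
x' = -5 + -0.6667·(sin -1.4576 − sin -1.8326) = -4.9816
y' = 2 − -0.6667·(cos -1.4576 − cos -1.8326) = 2.2479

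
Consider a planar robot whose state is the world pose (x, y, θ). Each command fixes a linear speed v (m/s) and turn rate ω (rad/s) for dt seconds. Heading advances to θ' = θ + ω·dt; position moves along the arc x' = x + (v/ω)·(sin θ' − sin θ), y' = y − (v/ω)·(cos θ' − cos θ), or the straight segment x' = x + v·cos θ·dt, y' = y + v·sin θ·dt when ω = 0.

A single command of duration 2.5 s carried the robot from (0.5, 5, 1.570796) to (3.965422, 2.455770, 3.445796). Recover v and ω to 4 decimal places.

Δθ = 3.445796 − 1.570796 = 1.875000
ω = Δθ/dt = 1.875000/2.5 = 0.7500
R = Δx/(sin θ' − sin θ) = -2.6667
v = R·ω = -2.6667·0.7500 = -2.0000

v = -2.0000, ω = 0.7500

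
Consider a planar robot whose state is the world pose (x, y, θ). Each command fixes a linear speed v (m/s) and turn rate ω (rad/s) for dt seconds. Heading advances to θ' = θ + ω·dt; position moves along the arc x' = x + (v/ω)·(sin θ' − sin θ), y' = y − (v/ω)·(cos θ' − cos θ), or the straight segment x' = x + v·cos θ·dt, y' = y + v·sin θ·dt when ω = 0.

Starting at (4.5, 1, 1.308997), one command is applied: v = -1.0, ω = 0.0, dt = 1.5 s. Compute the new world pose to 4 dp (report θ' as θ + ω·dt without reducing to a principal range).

(4.1118, -0.4489, 1.3090)

θ' = 1.3090 + 0.0·1.5 = 1.3090
ω = 0 → straight: x' = 4.5 + -1.0·cos(1.3090)·1.5 = 4.1118
y' = 1 + -1.0·sin(1.3090)·1.5 = -0.4489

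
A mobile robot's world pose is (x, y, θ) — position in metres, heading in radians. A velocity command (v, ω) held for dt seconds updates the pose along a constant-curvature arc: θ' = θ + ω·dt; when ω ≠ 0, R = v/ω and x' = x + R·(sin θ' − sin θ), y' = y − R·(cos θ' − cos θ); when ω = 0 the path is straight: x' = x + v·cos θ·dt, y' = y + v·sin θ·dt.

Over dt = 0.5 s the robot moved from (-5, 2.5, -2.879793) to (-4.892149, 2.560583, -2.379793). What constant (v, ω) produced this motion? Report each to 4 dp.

v = -0.2500, ω = 1.0000

Δθ = -2.379793 − -2.879793 = 0.500000
ω = Δθ/dt = 0.500000/0.5 = 1.0000
R = Δx/(sin θ' − sin θ) = -0.2500
v = R·ω = -0.2500·1.0000 = -0.2500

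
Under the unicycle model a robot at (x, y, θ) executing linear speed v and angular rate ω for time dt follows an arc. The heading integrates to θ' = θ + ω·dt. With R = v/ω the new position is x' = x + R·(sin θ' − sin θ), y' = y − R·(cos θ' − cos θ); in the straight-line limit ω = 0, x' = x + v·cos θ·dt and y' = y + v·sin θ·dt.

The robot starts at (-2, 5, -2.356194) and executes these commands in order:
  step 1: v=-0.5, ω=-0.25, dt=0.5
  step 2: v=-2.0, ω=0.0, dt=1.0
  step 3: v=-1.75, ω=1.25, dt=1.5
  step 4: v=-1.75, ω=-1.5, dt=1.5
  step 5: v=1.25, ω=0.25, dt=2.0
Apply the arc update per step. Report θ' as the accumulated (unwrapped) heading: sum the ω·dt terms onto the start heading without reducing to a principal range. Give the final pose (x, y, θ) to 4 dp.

(-2.0859, 9.4644, -2.3562)

step 1: θ'=-2.4812 (R=2.0000) → pose (-1.8126, 5.1653, -2.4812)
step 2: θ'=-2.4812 (straight) → pose (-0.2332, 6.3921, -2.4812)
step 3: θ'=-0.6062 (R=-1.4000) → pose (-0.2943, 8.6483, -0.6062)
step 4: θ'=-2.8562 (R=1.1667) → pose (0.0419, 10.7266, -2.8562)
step 5: θ'=-2.3562 (R=5.0000) → pose (-2.0859, 9.4644, -2.3562)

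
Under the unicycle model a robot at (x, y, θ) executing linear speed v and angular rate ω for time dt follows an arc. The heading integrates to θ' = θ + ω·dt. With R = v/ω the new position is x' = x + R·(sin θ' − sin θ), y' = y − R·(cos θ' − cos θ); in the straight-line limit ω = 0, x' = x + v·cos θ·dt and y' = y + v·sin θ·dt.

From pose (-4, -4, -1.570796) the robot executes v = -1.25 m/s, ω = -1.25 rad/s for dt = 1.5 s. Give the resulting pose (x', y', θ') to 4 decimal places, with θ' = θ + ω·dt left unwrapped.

(-2.7005, -3.0459, -3.4458)

θ' = -1.5708 + -1.25·1.5 = -3.4458
R = v/ω = -1.25/-1.25 = 1.0000
x' = -4 + 1.0000·(sin -3.4458 − sin -1.5708) = -2.7005
y' = -4 − 1.0000·(cos -3.4458 − cos -1.5708) = -3.0459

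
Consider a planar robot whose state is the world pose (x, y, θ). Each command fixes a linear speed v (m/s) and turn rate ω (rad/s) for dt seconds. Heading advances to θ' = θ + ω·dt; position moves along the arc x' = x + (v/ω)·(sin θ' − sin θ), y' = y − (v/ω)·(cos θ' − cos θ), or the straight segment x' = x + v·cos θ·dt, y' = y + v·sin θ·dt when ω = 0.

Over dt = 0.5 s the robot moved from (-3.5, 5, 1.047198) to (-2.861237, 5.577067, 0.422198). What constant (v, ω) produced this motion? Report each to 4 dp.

Δθ = 0.422198 − 1.047198 = -0.625000
ω = Δθ/dt = -0.625000/0.5 = -1.2500
R = Δx/(sin θ' − sin θ) = -1.4000
v = R·ω = -1.4000·-1.2500 = 1.7500

v = 1.7500, ω = -1.2500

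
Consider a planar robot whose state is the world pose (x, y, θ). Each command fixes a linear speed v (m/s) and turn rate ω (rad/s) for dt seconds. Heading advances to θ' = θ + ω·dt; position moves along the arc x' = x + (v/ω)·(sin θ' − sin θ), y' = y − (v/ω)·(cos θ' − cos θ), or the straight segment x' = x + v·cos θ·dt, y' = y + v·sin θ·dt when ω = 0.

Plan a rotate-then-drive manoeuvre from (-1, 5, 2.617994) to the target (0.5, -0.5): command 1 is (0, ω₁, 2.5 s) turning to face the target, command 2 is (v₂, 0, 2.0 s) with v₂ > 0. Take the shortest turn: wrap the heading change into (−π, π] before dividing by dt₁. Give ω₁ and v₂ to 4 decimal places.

heading to target = atan2(-0.5−5, 0.5−-1) = -1.3045
Δθ = wrap(-1.3045 − 2.6180) = 2.3606; ω₁ = Δθ/dt₁ = 0.9443
distance = √((0.5−-1)² + (-0.5−5)²) = 5.7009; v₂ = distance/dt₂ = 2.8504

ω₁ = 0.9443, v₂ = 2.8504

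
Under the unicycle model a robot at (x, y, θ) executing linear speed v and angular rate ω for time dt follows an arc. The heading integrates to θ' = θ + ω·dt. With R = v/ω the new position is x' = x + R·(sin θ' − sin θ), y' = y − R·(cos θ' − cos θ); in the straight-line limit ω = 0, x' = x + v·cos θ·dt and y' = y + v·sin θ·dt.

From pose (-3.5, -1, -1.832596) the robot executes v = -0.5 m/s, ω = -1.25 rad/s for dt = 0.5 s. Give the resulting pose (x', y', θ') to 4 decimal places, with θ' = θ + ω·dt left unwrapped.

θ' = -1.8326 + -1.25·0.5 = -2.4576
R = v/ω = -0.5/-1.25 = 0.4000
x' = -3.5 + 0.4000·(sin -2.4576 − sin -1.8326) = -3.3664
y' = -1 − 0.4000·(cos -2.4576 − cos -1.8326) = -0.7935

(-3.3664, -0.7935, -2.4576)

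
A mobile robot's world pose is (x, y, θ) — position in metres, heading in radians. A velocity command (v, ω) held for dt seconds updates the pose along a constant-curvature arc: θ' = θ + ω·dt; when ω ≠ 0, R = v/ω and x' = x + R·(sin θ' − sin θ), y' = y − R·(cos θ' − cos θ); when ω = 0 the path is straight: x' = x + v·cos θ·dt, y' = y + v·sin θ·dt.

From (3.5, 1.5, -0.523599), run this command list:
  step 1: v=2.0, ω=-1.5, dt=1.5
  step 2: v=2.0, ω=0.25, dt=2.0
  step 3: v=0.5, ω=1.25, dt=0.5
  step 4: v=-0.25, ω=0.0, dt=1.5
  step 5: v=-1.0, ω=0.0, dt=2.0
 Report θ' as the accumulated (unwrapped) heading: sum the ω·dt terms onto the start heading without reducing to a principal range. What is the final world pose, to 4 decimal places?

step 1: θ'=-2.7736 (R=-1.3333) → pose (3.3130, -0.8988, -2.7736)
step 2: θ'=-2.2736 (R=8.0000) → pose (0.0867, -3.1923, -2.2736)
step 3: θ'=-1.6486 (R=0.4000) → pose (-0.0069, -3.4198, -1.6486)
step 4: θ'=-1.6486 (straight) → pose (0.0222, -3.0459, -1.6486)
step 5: θ'=-1.6486 (straight) → pose (0.1777, -1.0519, -1.6486)

(0.1777, -1.0519, -1.6486)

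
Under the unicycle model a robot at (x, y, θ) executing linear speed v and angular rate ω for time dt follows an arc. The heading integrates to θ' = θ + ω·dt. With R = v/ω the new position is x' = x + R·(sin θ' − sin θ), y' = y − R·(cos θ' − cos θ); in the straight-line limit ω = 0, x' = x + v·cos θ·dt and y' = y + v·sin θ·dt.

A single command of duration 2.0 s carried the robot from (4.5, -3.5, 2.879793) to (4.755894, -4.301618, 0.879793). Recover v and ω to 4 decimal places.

Δθ = 0.879793 − 2.879793 = -2.000000
ω = Δθ/dt = -2.000000/2.0 = -1.0000
R = −Δy/(cos θ' − cos θ) = 0.5000
v = R·ω = 0.5000·-1.0000 = -0.5000

v = -0.5000, ω = -1.0000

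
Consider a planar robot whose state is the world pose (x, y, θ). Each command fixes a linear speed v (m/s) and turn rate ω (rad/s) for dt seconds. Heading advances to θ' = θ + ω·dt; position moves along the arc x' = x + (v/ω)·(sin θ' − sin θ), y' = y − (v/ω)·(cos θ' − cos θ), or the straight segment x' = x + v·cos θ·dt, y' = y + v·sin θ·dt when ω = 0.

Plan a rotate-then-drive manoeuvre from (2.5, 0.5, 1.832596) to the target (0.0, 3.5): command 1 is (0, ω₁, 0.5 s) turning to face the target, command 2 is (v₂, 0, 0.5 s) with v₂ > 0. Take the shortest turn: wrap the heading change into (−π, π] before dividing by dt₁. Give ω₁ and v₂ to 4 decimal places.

ω₁ = 0.8659, v₂ = 7.8102

heading to target = atan2(3.5−0.5, 0−2.5) = 2.2655
Δθ = wrap(2.2655 − 1.8326) = 0.4329; ω₁ = Δθ/dt₁ = 0.8659
distance = √((0−2.5)² + (3.5−0.5)²) = 3.9051; v₂ = distance/dt₂ = 7.8102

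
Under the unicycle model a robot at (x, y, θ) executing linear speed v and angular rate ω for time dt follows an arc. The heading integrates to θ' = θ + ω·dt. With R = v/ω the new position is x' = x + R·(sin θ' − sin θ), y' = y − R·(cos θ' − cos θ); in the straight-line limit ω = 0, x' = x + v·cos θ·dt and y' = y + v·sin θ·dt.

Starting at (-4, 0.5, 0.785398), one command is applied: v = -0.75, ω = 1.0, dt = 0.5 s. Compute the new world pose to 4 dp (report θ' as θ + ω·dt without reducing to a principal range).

(-4.1893, 0.1808, 1.2854)

θ' = 0.7854 + 1.0·0.5 = 1.2854
R = v/ω = -0.75/1.0 = -0.7500
x' = -4 + -0.7500·(sin 1.2854 − sin 0.7854) = -4.1893
y' = 0.5 − -0.7500·(cos 1.2854 − cos 0.7854) = 0.1808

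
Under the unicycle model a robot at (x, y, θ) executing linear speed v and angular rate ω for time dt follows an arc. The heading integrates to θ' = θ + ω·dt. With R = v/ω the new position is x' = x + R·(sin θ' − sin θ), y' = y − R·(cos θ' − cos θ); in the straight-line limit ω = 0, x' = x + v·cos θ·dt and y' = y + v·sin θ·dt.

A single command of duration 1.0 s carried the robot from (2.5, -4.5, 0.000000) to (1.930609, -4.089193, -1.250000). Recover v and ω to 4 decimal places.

v = -0.7500, ω = -1.2500

Δθ = -1.250000 − 0.000000 = -1.250000
ω = Δθ/dt = -1.250000/1.0 = -1.2500
R = Δx/(sin θ' − sin θ) = 0.6000
v = R·ω = 0.6000·-1.2500 = -0.7500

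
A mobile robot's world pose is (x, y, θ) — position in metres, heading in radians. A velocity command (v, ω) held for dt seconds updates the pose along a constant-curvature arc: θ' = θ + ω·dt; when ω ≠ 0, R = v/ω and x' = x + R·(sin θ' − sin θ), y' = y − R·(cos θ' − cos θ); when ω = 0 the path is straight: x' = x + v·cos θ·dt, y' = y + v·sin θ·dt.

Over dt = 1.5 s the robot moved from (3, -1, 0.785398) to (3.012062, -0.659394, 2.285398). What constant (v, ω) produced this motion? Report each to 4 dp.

v = 0.2500, ω = 1.0000

Δθ = 2.285398 − 0.785398 = 1.500000
ω = Δθ/dt = 1.500000/1.5 = 1.0000
R = −Δy/(cos θ' − cos θ) = 0.2500
v = R·ω = 0.2500·1.0000 = 0.2500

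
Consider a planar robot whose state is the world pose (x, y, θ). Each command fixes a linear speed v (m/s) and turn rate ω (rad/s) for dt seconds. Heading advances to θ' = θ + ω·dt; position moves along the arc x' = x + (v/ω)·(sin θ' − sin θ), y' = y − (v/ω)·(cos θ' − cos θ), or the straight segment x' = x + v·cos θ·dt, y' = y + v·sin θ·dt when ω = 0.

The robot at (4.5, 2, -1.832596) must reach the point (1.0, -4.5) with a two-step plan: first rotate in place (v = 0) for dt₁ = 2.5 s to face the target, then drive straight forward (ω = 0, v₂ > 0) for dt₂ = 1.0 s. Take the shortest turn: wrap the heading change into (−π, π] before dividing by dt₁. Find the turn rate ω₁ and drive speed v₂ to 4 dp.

heading to target = atan2(-4.5−2, 1−4.5) = -2.0647
Δθ = wrap(-2.0647 − -1.8326) = -0.2321; ω₁ = Δθ/dt₁ = -0.0929
distance = √((1−4.5)² + (-4.5−2)²) = 7.3824; v₂ = distance/dt₂ = 7.3824

ω₁ = -0.0929, v₂ = 7.3824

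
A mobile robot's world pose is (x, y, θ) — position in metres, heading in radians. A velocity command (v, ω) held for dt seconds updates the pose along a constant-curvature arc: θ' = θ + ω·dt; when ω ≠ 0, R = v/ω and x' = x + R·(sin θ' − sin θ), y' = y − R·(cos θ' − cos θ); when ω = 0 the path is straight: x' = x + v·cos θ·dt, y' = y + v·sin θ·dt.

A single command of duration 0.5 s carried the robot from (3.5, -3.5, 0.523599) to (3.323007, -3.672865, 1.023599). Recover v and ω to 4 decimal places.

Δθ = 1.023599 − 0.523599 = 0.500000
ω = Δθ/dt = 0.500000/0.5 = 1.0000
R = Δx/(sin θ' − sin θ) = -0.5000
v = R·ω = -0.5000·1.0000 = -0.5000

v = -0.5000, ω = 1.0000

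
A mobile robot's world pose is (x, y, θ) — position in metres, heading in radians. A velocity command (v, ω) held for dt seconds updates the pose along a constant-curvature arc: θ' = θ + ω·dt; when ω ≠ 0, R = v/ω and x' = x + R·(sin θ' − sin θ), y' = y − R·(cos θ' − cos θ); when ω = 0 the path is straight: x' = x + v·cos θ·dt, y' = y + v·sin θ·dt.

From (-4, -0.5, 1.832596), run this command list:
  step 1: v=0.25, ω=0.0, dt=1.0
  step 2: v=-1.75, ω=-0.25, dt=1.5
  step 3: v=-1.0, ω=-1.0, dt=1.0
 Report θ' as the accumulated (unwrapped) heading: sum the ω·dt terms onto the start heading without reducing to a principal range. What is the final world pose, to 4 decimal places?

(-4.4228, -3.6451, 0.4576)

step 1: θ'=1.8326 (straight) → pose (-4.0647, -0.2585, 1.8326)
step 2: θ'=1.4576 (R=7.0000) → pose (-3.8710, -2.8610, 1.4576)
step 3: θ'=0.4576 (R=1.0000) → pose (-4.4228, -3.6451, 0.4576)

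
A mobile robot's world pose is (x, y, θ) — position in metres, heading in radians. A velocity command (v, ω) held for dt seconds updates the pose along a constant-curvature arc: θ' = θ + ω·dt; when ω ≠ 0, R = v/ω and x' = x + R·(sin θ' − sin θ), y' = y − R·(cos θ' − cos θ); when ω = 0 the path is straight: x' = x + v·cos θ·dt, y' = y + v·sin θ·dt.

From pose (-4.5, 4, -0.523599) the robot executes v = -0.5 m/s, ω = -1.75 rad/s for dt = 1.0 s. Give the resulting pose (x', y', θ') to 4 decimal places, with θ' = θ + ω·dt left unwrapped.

θ' = -0.5236 + -1.75·1.0 = -2.2736
R = v/ω = -0.5/-1.75 = 0.2857
x' = -4.5 + 0.2857·(sin -2.2736 − sin -0.5236) = -4.5752
y' = 4 − 0.2857·(cos -2.2736 − cos -0.5236) = 4.4321

(-4.5752, 4.4321, -2.2736)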